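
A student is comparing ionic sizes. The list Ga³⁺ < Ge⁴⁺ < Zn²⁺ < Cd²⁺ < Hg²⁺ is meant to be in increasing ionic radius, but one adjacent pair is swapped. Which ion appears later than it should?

Ge⁴⁺

Scanning neighbour by neighbour, only Ga³⁺/Ge⁴⁺ violates a trend: both have 28 electrons but Z(Ge)=32 > Z(Ga)=31, so Ge⁴⁺ should be the smaller of the two. That makes Ge⁴⁺ the one sitting a position late relative to where it belongs.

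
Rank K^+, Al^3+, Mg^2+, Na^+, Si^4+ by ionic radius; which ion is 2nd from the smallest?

Al^3+

Tabulating Z and e⁻: Si^4+ has 10 e⁻ (Z=14), Al^3+ has 10 e⁻ (Z=13), Mg^2+ has 10 e⁻ (Z=12), Na^+ has 10 e⁻ (Z=11), K^+ has 18 e⁻ (Z=19). Si^4+ < Al^3+ (both 10 e⁻, Z=14>13); Al^3+ < Mg^2+ (both 10 e⁻, Z=13>12); Mg^2+ < Na^+ (both 10 e⁻, Z=12>11); Na^+ < K^+ (same group, 1 shell fewer).
Full ascending order: Si^4+ < Al^3+ < Mg^2+ < Na^+ < K^+. Counting from the smallest, position 2 is Al^3+.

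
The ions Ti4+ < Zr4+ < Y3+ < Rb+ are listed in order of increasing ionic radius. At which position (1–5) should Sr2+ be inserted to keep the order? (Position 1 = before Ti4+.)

4

Ti4+ (Z=22, 18 e⁻), Zr4+ (Z=40, 36 e⁻), Y3+ (Z=39, 36 e⁻), Sr2+ (Z=38, 36 e⁻), Rb+ (Z=37, 36 e⁻). Ti4+ < Zr4+ (same group, period 4 vs 5); Zr4+ < Y3+ (both 36 e⁻, Z=40>39); Y3+ < Sr2+ (isoelectronic, higher Z=39 is smaller); Sr2+ < Rb+ (isoelectronic, higher Z=38 is smaller).
Putting Sr2+ in gives Ti4+ < Zr4+ < Y3+ < Sr2+ < Rb+; it lands at slot 4.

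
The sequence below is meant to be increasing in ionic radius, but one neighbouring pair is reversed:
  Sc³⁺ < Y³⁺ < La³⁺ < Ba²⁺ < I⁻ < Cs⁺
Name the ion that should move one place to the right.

I⁻

Scanning neighbour by neighbour, only I⁻/Cs⁺ violates a trend: they are isoelectronic (54 e⁻) and Cs has more protons than I (55 vs 53), making Cs⁺ smaller. That makes I⁻ the one sitting a position early relative to where it belongs.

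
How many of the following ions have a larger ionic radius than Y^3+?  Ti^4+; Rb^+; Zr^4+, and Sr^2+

2

Electron counts and nuclear charges: Ti^4+ (Z=22, 18 e⁻), Zr^4+ (Z=40, 36 e⁻), Y^3+ (Z=39, 36 e⁻), Sr^2+ (Z=38, 36 e⁻), Rb^+ (Z=37, 36 e⁻). Ti^4+ < Zr^4+ (same group, 1 shell fewer); Zr^4+ < Y^3+ (both 36 e⁻, Z=40>39); Y^3+ < Sr^2+ (isoelectronic, higher Z=39 is smaller); Sr^2+ < Rb^+ (both 36 e⁻, Z=38>37).
Ordering all of them (including Y^3+) by radius gives Ti^4+ < Zr^4+ < Y^3+ < Sr^2+ < Rb^+. So 2 are larger.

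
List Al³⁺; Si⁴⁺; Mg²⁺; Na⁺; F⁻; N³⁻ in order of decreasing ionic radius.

These species are isoelectronic with 10 electrons. The only difference is the number of protons: Si⁴⁺ (Z=14), Al³⁺ (Z=13), Mg²⁺ (Z=12), Na⁺ (Z=11), F⁻ (Z=9), N³⁻ (Z=7). The strongest nuclear pull (Si⁴⁺) gives the smallest ion.

N³⁻ > F⁻ > Na⁺ > Mg²⁺ > Al³⁺ > Si⁴⁺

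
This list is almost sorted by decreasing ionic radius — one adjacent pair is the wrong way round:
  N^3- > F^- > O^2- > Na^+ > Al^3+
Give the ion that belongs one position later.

The pair F^-, O^2- is the wrong way round — they are isoelectronic (10 e⁻) and F has more protons than O (9 vs 8), making F^- smaller. All other adjacent pairs agree with periodic trends, so F^- is the misplaced ion.

F^-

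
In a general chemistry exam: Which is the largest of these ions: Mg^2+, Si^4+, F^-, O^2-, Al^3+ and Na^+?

Each ion has 10 electrons. The ranking follows nuclear charge in reverse — greater Z gives a smaller radius. Si^4+ (Z=14), Al^3+ (Z=13), Mg^2+ (Z=12), Na^+ (Z=11), F^- (Z=9), O^2- (Z=8).

O^2-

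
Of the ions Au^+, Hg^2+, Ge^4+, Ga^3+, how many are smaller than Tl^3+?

Electron counts and nuclear charges: Ge^4+ has 28 e⁻ (Z=32), Ga^3+ has 28 e⁻ (Z=31), Tl^3+ has 78 e⁻ (Z=81), Hg^2+ has 78 e⁻ (Z=80), Au^+ has 78 e⁻ (Z=79). Ge^4+ < Ga^3+ (isoelectronic, higher Z=32 is smaller); Ga^3+ < Tl^3+ (same group, 2 shells fewer); Tl^3+ < Hg^2+ (both 78 e⁻, Z=81>80); Hg^2+ < Au^+ (isoelectronic, higher Z=80 is smaller).
Overall: Ge^4+ < Ga^3+ < Tl^3+ < Hg^2+ < Au^+. Tl^3+ has 2 below it and 2 above. That's 2.

2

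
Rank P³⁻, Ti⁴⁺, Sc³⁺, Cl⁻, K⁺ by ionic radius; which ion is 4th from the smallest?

Cl⁻

Isoelectronic series (18 e⁻ each). Size is set by nuclear charge: more protons means a smaller ion. Ti⁴⁺ (Z=22), Sc³⁺ (Z=21), K⁺ (Z=19), Cl⁻ (Z=17), P³⁻ (Z=15).
Full ascending order: Ti⁴⁺ < Sc³⁺ < K⁺ < Cl⁻ < P³⁻. Counting from the smallest, position 4 is Cl⁻.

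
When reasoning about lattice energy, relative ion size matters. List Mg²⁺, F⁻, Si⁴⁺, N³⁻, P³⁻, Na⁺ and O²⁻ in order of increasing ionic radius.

Si⁴⁺ < Mg²⁺ < Na⁺ < F⁻ < O²⁻ < N³⁻ < P³⁻

Work out protons and electrons: Si⁴⁺ has 10 e⁻ (Z=14), Mg²⁺ has 10 e⁻ (Z=12), Na⁺ has 10 e⁻ (Z=11), F⁻ has 10 e⁻ (Z=9), O²⁻ has 10 e⁻ (Z=8), N³⁻ has 10 e⁻ (Z=7), P³⁻ has 18 e⁻ (Z=15). Si⁴⁺ < Mg²⁺ (both 10 e⁻, Z=14>12); Mg²⁺ < Na⁺ (both 10 e⁻, Z=12>11); Na⁺ < F⁻ (both 10 e⁻, Z=11>9); F⁻ < O²⁻ (both 10 e⁻, Z=9>8); O²⁻ < N³⁻ (both 10 e⁻, Z=8>7); N³⁻ < P³⁻ (same group, period 2 vs 3).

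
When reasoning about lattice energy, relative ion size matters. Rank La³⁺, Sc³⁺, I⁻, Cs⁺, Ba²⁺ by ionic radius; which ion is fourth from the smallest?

Cs⁺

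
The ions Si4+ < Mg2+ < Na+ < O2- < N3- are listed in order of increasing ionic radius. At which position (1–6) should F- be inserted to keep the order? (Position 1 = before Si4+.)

4

Each ion has 10 electrons. The ranking follows nuclear charge in reverse — greater Z gives a smaller radius. Si4+ (Z=14), Mg2+ (Z=12), Na+ (Z=11), F- (Z=9), O2- (Z=8), N3- (Z=7).
With F- included the full order is Si4+ < Mg2+ < Na+ < F- < O2- < N3-, so it takes position 4.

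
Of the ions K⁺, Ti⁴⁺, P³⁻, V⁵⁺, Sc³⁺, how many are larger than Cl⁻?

1

All of these have 18 electrons (isoelectronic). With the same electron cloud, the ion with the most protons pulls it in tightest. Nuclear charges: V⁵⁺ (Z=23), Ti⁴⁺ (Z=22), Sc³⁺ (Z=21), K⁺ (Z=19), Cl⁻ (Z=17), P³⁻ (Z=15). Highest Z is smallest.
Placing each against Cl⁻: smaller — V⁵⁺, Ti⁴⁺, Sc³⁺, K⁺; larger — P³⁻. So 1 is larger.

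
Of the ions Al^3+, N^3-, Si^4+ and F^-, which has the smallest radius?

Si^4+

Isoelectronic series (10 e⁻ each). Size is set by nuclear charge: more protons means a smaller ion. Si^4+ (Z=14), Al^3+ (Z=13), F^- (Z=9), N^3- (Z=7).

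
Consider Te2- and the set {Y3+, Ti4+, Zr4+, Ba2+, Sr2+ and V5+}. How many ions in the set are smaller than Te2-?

6

Electron counts and nuclear charges: V5+ has 18 e⁻ (Z=23), Ti4+ has 18 e⁻ (Z=22), Zr4+ has 36 e⁻ (Z=40), Y3+ has 36 e⁻ (Z=39), Sr2+ has 36 e⁻ (Z=38), Ba2+ has 54 e⁻ (Z=56), Te2- has 54 e⁻ (Z=52). V5+ < Ti4+ (both 18 e⁻, Z=23>22); Ti4+ < Zr4+ (same group, period 4 vs 5); Zr4+ < Y3+ (both 36 e⁻, Z=40>39); Y3+ < Sr2+ (both 36 e⁻, Z=39>38); Sr2+ < Ba2+ (same group, period 5 vs 6); Ba2+ < Te2- (isoelectronic, higher Z=56 is smaller).
Relative to Te2-, the ions that are smaller are V5+, Ti4+, Zr4+, Y3+, Sr2+, Ba2+. That's 6.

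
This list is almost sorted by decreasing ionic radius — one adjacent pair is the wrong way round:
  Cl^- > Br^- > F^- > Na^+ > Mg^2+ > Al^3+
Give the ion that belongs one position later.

Compare adjacent ions: same group and charge — period 3 sits above period 4, so Cl^- is smaller — yet in this decreasing list Cl^- sits before Br^-. Nothing else is reversed, so Cl^- should move one place to the right.

Cl^-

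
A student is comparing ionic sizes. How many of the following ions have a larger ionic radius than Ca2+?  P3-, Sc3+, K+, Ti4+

2

Isoelectronic series (18 e⁻ each). Size is set by nuclear charge: more protons means a smaller ion. Ti4+ (Z=22), Sc3+ (Z=21), Ca2+ (Z=20), K+ (Z=19), P3- (Z=15).
Overall: Ti4+ < Sc3+ < Ca2+ < K+ < P3-. Ca2+ has 2 below it and 2 above. So 2 are larger.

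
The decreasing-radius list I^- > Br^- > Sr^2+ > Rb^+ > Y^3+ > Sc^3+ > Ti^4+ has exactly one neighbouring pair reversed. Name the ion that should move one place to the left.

Scanning neighbour by neighbour, only Sr^2+/Rb^+ violates a trend: they are isoelectronic (36 e⁻) and Sr has more protons than Rb (38 vs 37), making Sr^2+ smaller. That makes Rb^+ the one sitting a position late relative to where it belongs.

Rb^+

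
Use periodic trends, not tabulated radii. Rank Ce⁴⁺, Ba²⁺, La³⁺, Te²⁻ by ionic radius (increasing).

Each ion has 54 electrons. The ranking follows nuclear charge in reverse — greater Z gives a smaller radius. Ce⁴⁺ (Z=58), La³⁺ (Z=57), Ba²⁺ (Z=56), Te²⁻ (Z=52).

Ce⁴⁺ < La³⁺ < Ba²⁺ < Te²⁻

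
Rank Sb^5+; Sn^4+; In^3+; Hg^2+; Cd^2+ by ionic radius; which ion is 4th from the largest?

Sn^4+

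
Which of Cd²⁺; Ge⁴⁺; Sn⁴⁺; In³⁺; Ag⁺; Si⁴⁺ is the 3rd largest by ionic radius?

In³⁺

Electron counts and nuclear charges: Si⁴⁺: 10 e⁻, Z=14, Ge⁴⁺: 28 e⁻, Z=32, Sn⁴⁺: 46 e⁻, Z=50, In³⁺: 46 e⁻, Z=49, Cd²⁺: 46 e⁻, Z=48, Ag⁺: 46 e⁻, Z=47. Si⁴⁺ < Ge⁴⁺ (same group, 1 shell fewer); Ge⁴⁺ < Sn⁴⁺ (same group, period 4 vs 5); Sn⁴⁺ < In³⁺ (isoelectronic, higher Z=50 is smaller); In³⁺ < Cd²⁺ (both 46 e⁻, Z=49>48); Cd²⁺ < Ag⁺ (isoelectronic, higher Z=48 is smaller).
Ordering: Si⁴⁺ < Ge⁴⁺ < Sn⁴⁺ < In³⁺ < Cd²⁺ < Ag⁺. The 3rd largest is In³⁺.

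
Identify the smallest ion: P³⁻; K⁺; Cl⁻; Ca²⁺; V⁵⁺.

V⁵⁺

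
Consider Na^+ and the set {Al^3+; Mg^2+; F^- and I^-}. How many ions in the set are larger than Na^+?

Al^3+ (Z=13, 10 e⁻), Mg^2+ (Z=12, 10 e⁻), Na^+ (Z=11, 10 e⁻), F^- (Z=9, 10 e⁻), I^- (Z=53, 54 e⁻). Al^3+ < Mg^2+ (both 10 e⁻, Z=13>12); Mg^2+ < Na^+ (both 10 e⁻, Z=12>11); Na^+ < F^- (isoelectronic, higher Z=11 is smaller); F^- < I^- (same group, 3 shells fewer).
Overall: Al^3+ < Mg^2+ < Na^+ < F^- < I^-. Na^+ has 2 below it and 2 above. That's 2.

2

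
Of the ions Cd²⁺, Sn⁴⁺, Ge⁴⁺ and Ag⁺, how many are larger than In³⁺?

2

Ge⁴⁺ (Z=32, 28 e⁻), Sn⁴⁺ (Z=50, 46 e⁻), In³⁺ (Z=49, 46 e⁻), Cd²⁺ (Z=48, 46 e⁻), Ag⁺ (Z=47, 46 e⁻). Ge⁴⁺ < Sn⁴⁺ (same group, 1 shell fewer); Sn⁴⁺ < In³⁺ (isoelectronic, higher Z=50 is smaller); In³⁺ < Cd²⁺ (isoelectronic, higher Z=49 is smaller); Cd²⁺ < Ag⁺ (both 46 e⁻, Z=48>47).
Placing each against In³⁺: smaller — Ge⁴⁺, Sn⁴⁺; larger — Cd²⁺, Ag⁺. Count: 2.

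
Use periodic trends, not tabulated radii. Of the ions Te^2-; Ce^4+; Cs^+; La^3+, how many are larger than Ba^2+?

These species are isoelectronic with 54 electrons. The only difference is the number of protons: Ce^4+ (Z=58), La^3+ (Z=57), Ba^2+ (Z=56), Cs^+ (Z=55), Te^2- (Z=52). The strongest nuclear pull (Ce^4+) gives the smallest ion.
Relative to Ba^2+, the ions that are larger are Cs^+, Te^2-. That's 2.

2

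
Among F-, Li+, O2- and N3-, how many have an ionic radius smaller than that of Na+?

1

First list Z and electron count for each: Li+ has 2 e⁻ (Z=3), Na+ has 10 e⁻ (Z=11), F- has 10 e⁻ (Z=9), O2- has 10 e⁻ (Z=8), N3- has 10 e⁻ (Z=7). Li+ < Na+ (same group, 1 shell fewer); Na+ < F- (isoelectronic, higher Z=11 is smaller); F- < O2- (both 10 e⁻, Z=9>8); O2- < N3- (isoelectronic, higher Z=8 is smaller).
Relative to Na+, the ions that are smaller are Li+. So 1 is smaller.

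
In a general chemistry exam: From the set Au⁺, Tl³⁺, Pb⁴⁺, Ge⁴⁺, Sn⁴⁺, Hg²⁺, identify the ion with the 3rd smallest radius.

Electron counts and nuclear charges: Ge⁴⁺ has 28 e⁻ (Z=32), Sn⁴⁺ has 46 e⁻ (Z=50), Pb⁴⁺ has 78 e⁻ (Z=82), Tl³⁺ has 78 e⁻ (Z=81), Hg²⁺ has 78 e⁻ (Z=80), Au⁺ has 78 e⁻ (Z=79). Ge⁴⁺ < Sn⁴⁺ (same group, period 4 vs 5); Sn⁴⁺ < Pb⁴⁺ (same group, period 5 vs 6); Pb⁴⁺ < Tl³⁺ (both 78 e⁻, Z=82>81); Tl³⁺ < Hg²⁺ (isoelectronic, higher Z=81 is smaller); Hg²⁺ < Au⁺ (both 78 e⁻, Z=80>79).
Ordering: Ge⁴⁺ < Sn⁴⁺ < Pb⁴⁺ < Tl³⁺ < Hg²⁺ < Au⁺. The 3rd smallest is Pb⁴⁺.

Pb⁴⁺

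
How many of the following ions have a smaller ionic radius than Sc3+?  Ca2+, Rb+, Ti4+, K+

Tabulating Z and e⁻: Ti4+ has 18 e⁻ (Z=22), Sc3+ has 18 e⁻ (Z=21), Ca2+ has 18 e⁻ (Z=20), K+ has 18 e⁻ (Z=19), Rb+ has 36 e⁻ (Z=37). Ti4+ < Sc3+ (both 18 e⁻, Z=22>21); Sc3+ < Ca2+ (both 18 e⁻, Z=21>20); Ca2+ < K+ (both 18 e⁻, Z=20>19); K+ < Rb+ (same group, period 4 vs 5).
Ordering all of them (including Sc3+) by radius gives Ti4+ < Sc3+ < Ca2+ < K+ < Rb+. That's 1.

1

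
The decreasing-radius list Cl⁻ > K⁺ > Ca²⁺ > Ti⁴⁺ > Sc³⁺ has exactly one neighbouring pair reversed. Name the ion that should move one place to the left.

Scanning neighbour by neighbour, only Ti⁴⁺/Sc³⁺ violates a trend: Ti⁴⁺ and Sc³⁺ share 18 electrons; the higher nuclear charge on Ti (Z=22) contracts it more, so Ti⁴⁺ < Sc³⁺. That makes Sc³⁺ the one sitting a position late relative to where it belongs.

Sc³⁺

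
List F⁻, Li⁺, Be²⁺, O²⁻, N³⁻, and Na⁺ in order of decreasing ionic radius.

N³⁻ > O²⁻ > F⁻ > Na⁺ > Li⁺ > Be²⁺

Tabulating Z and e⁻: Be²⁺ (Z=4, 2 e⁻), Li⁺ (Z=3, 2 e⁻), Na⁺ (Z=11, 10 e⁻), F⁻ (Z=9, 10 e⁻), O²⁻ (Z=8, 10 e⁻), N³⁻ (Z=7, 10 e⁻). Be²⁺ < Li⁺ (both 2 e⁻, Z=4>3); Li⁺ < Na⁺ (same group, 1 shell fewer); Na⁺ < F⁻ (both 10 e⁻, Z=11>9); F⁻ < O²⁻ (isoelectronic, higher Z=9 is smaller); O²⁻ < N³⁻ (isoelectronic, higher Z=8 is smaller).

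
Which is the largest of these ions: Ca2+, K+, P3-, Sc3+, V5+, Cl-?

P3-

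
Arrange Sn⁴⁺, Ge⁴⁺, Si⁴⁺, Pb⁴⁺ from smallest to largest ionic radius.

All are in the same group with charge +4. Radius grows down the group as n (the outermost shell) increases.

Si⁴⁺ < Ge⁴⁺ < Sn⁴⁺ < Pb⁴⁺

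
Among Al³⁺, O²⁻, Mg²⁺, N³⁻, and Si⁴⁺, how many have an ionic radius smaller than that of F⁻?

3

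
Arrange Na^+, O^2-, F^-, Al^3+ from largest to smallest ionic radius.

All of these have 10 electrons (isoelectronic). With the same electron cloud, the ion with the most protons pulls it in tightest. Nuclear charges: Al^3+ (Z=13), Na^+ (Z=11), F^- (Z=9), O^2- (Z=8). Highest Z is smallest.

O^2- > F^- > Na^+ > Al^3+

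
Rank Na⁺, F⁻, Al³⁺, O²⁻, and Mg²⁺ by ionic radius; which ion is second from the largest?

Each ion has 10 electrons. The ranking follows nuclear charge in reverse — greater Z gives a smaller radius. Al³⁺ (Z=13), Mg²⁺ (Z=12), Na⁺ (Z=11), F⁻ (Z=9), O²⁻ (Z=8).
So the order is Al³⁺ < Mg²⁺ < Na⁺ < F⁻ < O²⁻; the 2nd-largest ion is F⁻.

F⁻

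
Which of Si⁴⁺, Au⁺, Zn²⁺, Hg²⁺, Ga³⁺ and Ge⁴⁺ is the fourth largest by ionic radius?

First list Z and electron count for each: Si⁴⁺ (Z=14, 10 e⁻), Ge⁴⁺ (Z=32, 28 e⁻), Ga³⁺ (Z=31, 28 e⁻), Zn²⁺ (Z=30, 28 e⁻), Hg²⁺ (Z=80, 78 e⁻), Au⁺ (Z=79, 78 e⁻). Si⁴⁺ < Ge⁴⁺ (same group, 1 shell fewer); Ge⁴⁺ < Ga³⁺ (both 28 e⁻, Z=32>31); Ga³⁺ < Zn²⁺ (isoelectronic, higher Z=31 is smaller); Zn²⁺ < Hg²⁺ (same group, 2 shells fewer); Hg²⁺ < Au⁺ (both 78 e⁻, Z=80>79).
So the order is Si⁴⁺ < Ge⁴⁺ < Ga³⁺ < Zn²⁺ < Hg²⁺ < Au⁺; the 4th-largest ion is Ga³⁺.

Ga³⁺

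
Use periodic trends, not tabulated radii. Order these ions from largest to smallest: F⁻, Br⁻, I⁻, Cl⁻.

All are in the same group with charge -1. Radius grows down the group as n (the outermost shell) increases.

I⁻ > Br⁻ > Cl⁻ > F⁻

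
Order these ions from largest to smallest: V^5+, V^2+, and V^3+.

V^2+ > V^3+ > V^5+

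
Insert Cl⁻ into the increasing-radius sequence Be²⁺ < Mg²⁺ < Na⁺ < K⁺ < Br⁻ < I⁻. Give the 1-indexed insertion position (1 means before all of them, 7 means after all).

First list Z and electron count for each: Be²⁺ (Z=4, 2 e⁻), Mg²⁺ (Z=12, 10 e⁻), Na⁺ (Z=11, 10 e⁻), K⁺ (Z=19, 18 e⁻), Cl⁻ (Z=17, 18 e⁻), Br⁻ (Z=35, 36 e⁻), I⁻ (Z=53, 54 e⁻). Be²⁺ < Mg²⁺ (same group, period 2 vs 3); Mg²⁺ < Na⁺ (isoelectronic, higher Z=12 is smaller); Na⁺ < K⁺ (same group, 1 shell fewer); K⁺ < Cl⁻ (both 18 e⁻, Z=19>17); Cl⁻ < Br⁻ (same group, 1 shell fewer); Br⁻ < I⁻ (same group, 1 shell fewer).
Merged order: Be²⁺ < Mg²⁺ < Na⁺ < K⁺ < Cl⁻ < Br⁻ < I⁻ — Cl⁻ is number 5.

5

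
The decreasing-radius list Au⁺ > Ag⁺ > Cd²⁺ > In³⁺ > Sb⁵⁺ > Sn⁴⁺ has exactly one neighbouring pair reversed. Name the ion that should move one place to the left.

Sn⁴⁺

The pair Sb⁵⁺, Sn⁴⁺ is the wrong way round — they are isoelectronic (46 e⁻) and Sb has more protons than Sn (51 vs 50), making Sb⁵⁺ smaller. All other adjacent pairs agree with periodic trends, so Sn⁴⁺ is the misplaced ion.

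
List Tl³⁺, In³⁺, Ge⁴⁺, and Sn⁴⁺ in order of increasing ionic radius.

Ge⁴⁺ < Sn⁴⁺ < In³⁺ < Tl³⁺

Work out protons and electrons: Ge⁴⁺ has 28 e⁻ (Z=32), Sn⁴⁺ has 46 e⁻ (Z=50), In³⁺ has 46 e⁻ (Z=49), Tl³⁺ has 78 e⁻ (Z=81). Ge⁴⁺ < Sn⁴⁺ (same group, period 4 vs 5); Sn⁴⁺ < In³⁺ (isoelectronic, higher Z=50 is smaller); In³⁺ < Tl³⁺ (same group, 1 shell fewer).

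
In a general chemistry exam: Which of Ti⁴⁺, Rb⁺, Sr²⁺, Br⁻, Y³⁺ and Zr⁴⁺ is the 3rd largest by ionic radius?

Tabulating Z and e⁻: Ti⁴⁺ has 18 e⁻ (Z=22), Zr⁴⁺ has 36 e⁻ (Z=40), Y³⁺ has 36 e⁻ (Z=39), Sr²⁺ has 36 e⁻ (Z=38), Rb⁺ has 36 e⁻ (Z=37), Br⁻ has 36 e⁻ (Z=35). Ti⁴⁺ < Zr⁴⁺ (same group, 1 shell fewer); Zr⁴⁺ < Y³⁺ (isoelectronic, higher Z=40 is smaller); Y³⁺ < Sr²⁺ (isoelectronic, higher Z=39 is smaller); Sr²⁺ < Rb⁺ (both 36 e⁻, Z=38>37); Rb⁺ < Br⁻ (isoelectronic, higher Z=37 is smaller).
Full ascending order: Ti⁴⁺ < Zr⁴⁺ < Y³⁺ < Sr²⁺ < Rb⁺ < Br⁻. Counting from the largest, position 3 is Sr²⁺.

Sr²⁺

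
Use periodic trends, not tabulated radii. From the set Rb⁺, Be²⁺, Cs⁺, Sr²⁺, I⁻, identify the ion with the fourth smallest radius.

Cs⁺

Be²⁺ has 2 e⁻ (Z=4), Sr²⁺ has 36 e⁻ (Z=38), Rb⁺ has 36 e⁻ (Z=37), Cs⁺ has 54 e⁻ (Z=55), I⁻ has 54 e⁻ (Z=53). Be²⁺ < Sr²⁺ (same group, 3 shells fewer); Sr²⁺ < Rb⁺ (isoelectronic, higher Z=38 is smaller); Rb⁺ < Cs⁺ (same group, 1 shell fewer); Cs⁺ < I⁻ (both 54 e⁻, Z=55>53).
That gives Be²⁺ < Sr²⁺ < Rb⁺ < Cs⁺ < I⁻. From the smallest end, number 4 is Cs⁺.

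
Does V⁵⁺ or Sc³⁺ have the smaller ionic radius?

V⁵⁺

Each ion has 18 electrons. The ranking follows nuclear charge in reverse — greater Z gives a smaller radius. V⁵⁺ (Z=23), Sc³⁺ (Z=21).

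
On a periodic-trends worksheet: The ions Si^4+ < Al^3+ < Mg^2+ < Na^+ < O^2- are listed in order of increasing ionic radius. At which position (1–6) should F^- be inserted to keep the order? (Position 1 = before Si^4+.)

5

Each ion has 10 electrons. The ranking follows nuclear charge in reverse — greater Z gives a smaller radius. Si^4+ (Z=14), Al^3+ (Z=13), Mg^2+ (Z=12), Na^+ (Z=11), F^- (Z=9), O^2- (Z=8).
Merged order: Si^4+ < Al^3+ < Mg^2+ < Na^+ < F^- < O^2- — F^- is number 5.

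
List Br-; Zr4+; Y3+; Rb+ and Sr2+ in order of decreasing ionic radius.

Br- > Rb+ > Sr2+ > Y3+ > Zr4+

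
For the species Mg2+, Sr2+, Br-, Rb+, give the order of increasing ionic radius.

Tabulating Z and e⁻: Mg2+ has 10 e⁻ (Z=12), Sr2+ has 36 e⁻ (Z=38), Rb+ has 36 e⁻ (Z=37), Br- has 36 e⁻ (Z=35). Mg2+ < Sr2+ (same group, 2 shells fewer); Sr2+ < Rb+ (both 36 e⁻, Z=38>37); Rb+ < Br- (isoelectronic, higher Z=37 is smaller).

Mg2+ < Sr2+ < Rb+ < Br-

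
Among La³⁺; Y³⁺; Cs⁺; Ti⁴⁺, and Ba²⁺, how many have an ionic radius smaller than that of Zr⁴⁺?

Ti⁴⁺ has 18 e⁻ (Z=22), Zr⁴⁺ has 36 e⁻ (Z=40), Y³⁺ has 36 e⁻ (Z=39), La³⁺ has 54 e⁻ (Z=57), Ba²⁺ has 54 e⁻ (Z=56), Cs⁺ has 54 e⁻ (Z=55). Ti⁴⁺ < Zr⁴⁺ (same group, period 4 vs 5); Zr⁴⁺ < Y³⁺ (isoelectronic, higher Z=40 is smaller); Y³⁺ < La³⁺ (same group, 1 shell fewer); La³⁺ < Ba²⁺ (isoelectronic, higher Z=57 is smaller); Ba²⁺ < Cs⁺ (isoelectronic, higher Z=56 is smaller).
Relative to Zr⁴⁺, the ions that are smaller are Ti⁴⁺. That's 1.

1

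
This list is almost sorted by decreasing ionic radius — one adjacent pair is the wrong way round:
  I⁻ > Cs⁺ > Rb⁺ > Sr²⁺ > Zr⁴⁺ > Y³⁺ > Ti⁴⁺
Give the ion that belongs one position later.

Zr⁴⁺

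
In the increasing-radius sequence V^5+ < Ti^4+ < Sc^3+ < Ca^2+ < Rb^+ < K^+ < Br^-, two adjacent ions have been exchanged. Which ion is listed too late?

K^+

Compare adjacent ions: same group and charge — period 4 sits above period 5, so K^+ is smaller — yet in this increasing list Rb^+ sits before K^+. Nothing else is reversed, so K^+ should move one place to the left.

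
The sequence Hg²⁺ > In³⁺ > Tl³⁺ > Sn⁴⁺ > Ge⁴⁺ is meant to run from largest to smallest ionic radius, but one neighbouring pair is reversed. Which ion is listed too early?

In³⁺

Compare adjacent ions: same group and charge — period 5 sits above period 6, so In³⁺ is smaller — yet in this decreasing list In³⁺ sits before Tl³⁺. Nothing else is reversed, so In³⁺ should move one place to the right.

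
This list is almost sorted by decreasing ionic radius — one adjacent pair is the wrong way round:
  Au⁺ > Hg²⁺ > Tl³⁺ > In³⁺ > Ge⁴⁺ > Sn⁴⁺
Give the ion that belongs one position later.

Compare adjacent ions: Ge⁴⁺ and Sn⁴⁺ are in one column with the same charge; the lighter period-4 ion has one fewer shell and is smaller — yet in this decreasing list Ge⁴⁺ sits before Sn⁴⁺. Nothing else is reversed, so Ge⁴⁺ should move one place to the right.

Ge⁴⁺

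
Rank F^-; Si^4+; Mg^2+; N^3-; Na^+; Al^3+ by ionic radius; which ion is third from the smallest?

Isoelectronic series (10 e⁻ each). Size is set by nuclear charge: more protons means a smaller ion. Si^4+ (Z=14), Al^3+ (Z=13), Mg^2+ (Z=12), Na^+ (Z=11), F^- (Z=9), N^3- (Z=7).
That gives Si^4+ < Al^3+ < Mg^2+ < Na^+ < F^- < N^3-. From the smallest end, number 3 is Mg^2+.

Mg^2+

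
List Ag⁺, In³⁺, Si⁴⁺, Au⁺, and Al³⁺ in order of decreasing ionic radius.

Au⁺ > Ag⁺ > In³⁺ > Al³⁺ > Si⁴⁺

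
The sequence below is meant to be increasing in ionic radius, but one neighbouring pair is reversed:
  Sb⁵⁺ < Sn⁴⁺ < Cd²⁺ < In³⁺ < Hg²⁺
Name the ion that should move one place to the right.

Cd²⁺

Scanning neighbour by neighbour, only Cd²⁺/In³⁺ violates a trend: In³⁺ and Cd²⁺ share 46 electrons; the higher nuclear charge on In (Z=49) contracts it more, so In³⁺ < Cd²⁺. That makes Cd²⁺ the one sitting a position early relative to where it belongs.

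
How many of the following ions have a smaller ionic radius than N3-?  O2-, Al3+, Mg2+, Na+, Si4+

These species are isoelectronic with 10 electrons. The only difference is the number of protons: Si4+ (Z=14), Al3+ (Z=13), Mg2+ (Z=12), Na+ (Z=11), O2- (Z=8), N3- (Z=7). The strongest nuclear pull (Si4+) gives the smallest ion.
Placing each against N3-: smaller — Si4+, Al3+, Mg2+, Na+, O2-; larger — none. So 5 are smaller.

5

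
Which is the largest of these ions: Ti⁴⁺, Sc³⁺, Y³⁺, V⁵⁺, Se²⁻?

First list Z and electron count for each: V⁵⁺ has 18 e⁻ (Z=23), Ti⁴⁺ has 18 e⁻ (Z=22), Sc³⁺ has 18 e⁻ (Z=21), Y³⁺ has 36 e⁻ (Z=39), Se²⁻ has 36 e⁻ (Z=34). V⁵⁺ < Ti⁴⁺ (isoelectronic, higher Z=23 is smaller); Ti⁴⁺ < Sc³⁺ (isoelectronic, higher Z=22 is smaller); Sc³⁺ < Y³⁺ (same group, period 4 vs 5); Y³⁺ < Se²⁻ (isoelectronic, higher Z=39 is smaller).

Se²⁻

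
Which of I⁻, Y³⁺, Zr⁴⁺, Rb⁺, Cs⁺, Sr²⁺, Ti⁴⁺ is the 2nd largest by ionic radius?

Work out protons and electrons: Ti⁴⁺ has 18 e⁻ (Z=22), Zr⁴⁺ has 36 e⁻ (Z=40), Y³⁺ has 36 e⁻ (Z=39), Sr²⁺ has 36 e⁻ (Z=38), Rb⁺ has 36 e⁻ (Z=37), Cs⁺ has 54 e⁻ (Z=55), I⁻ has 54 e⁻ (Z=53). Ti⁴⁺ < Zr⁴⁺ (same group, period 4 vs 5); Zr⁴⁺ < Y³⁺ (isoelectronic, higher Z=40 is smaller); Y³⁺ < Sr²⁺ (both 36 e⁻, Z=39>38); Sr²⁺ < Rb⁺ (isoelectronic, higher Z=38 is smaller); Rb⁺ < Cs⁺ (same group, period 5 vs 6); Cs⁺ < I⁻ (isoelectronic, higher Z=55 is smaller).
Full ascending order: Ti⁴⁺ < Zr⁴⁺ < Y³⁺ < Sr²⁺ < Rb⁺ < Cs⁺ < I⁻. Counting from the largest, position 2 is Cs⁺.

Cs⁺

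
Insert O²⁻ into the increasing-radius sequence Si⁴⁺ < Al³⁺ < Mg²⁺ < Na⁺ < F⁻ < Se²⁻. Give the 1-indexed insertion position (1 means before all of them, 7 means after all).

6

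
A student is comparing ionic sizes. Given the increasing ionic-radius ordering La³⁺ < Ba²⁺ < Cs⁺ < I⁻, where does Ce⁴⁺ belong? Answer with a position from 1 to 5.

1

Each ion has 54 electrons. The ranking follows nuclear charge in reverse — greater Z gives a smaller radius. Ce⁴⁺ (Z=58), La³⁺ (Z=57), Ba²⁺ (Z=56), Cs⁺ (Z=55), I⁻ (Z=53).
Putting Ce⁴⁺ in gives Ce⁴⁺ < La³⁺ < Ba²⁺ < Cs⁺ < I⁻; it lands at slot 1.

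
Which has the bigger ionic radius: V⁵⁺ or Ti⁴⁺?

Ti⁴⁺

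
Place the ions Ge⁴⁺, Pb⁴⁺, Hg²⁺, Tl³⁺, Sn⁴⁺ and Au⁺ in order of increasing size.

Ge⁴⁺ < Sn⁴⁺ < Pb⁴⁺ < Tl³⁺ < Hg²⁺ < Au⁺

Ge⁴⁺ (Z=32, 28 e⁻), Sn⁴⁺ (Z=50, 46 e⁻), Pb⁴⁺ (Z=82, 78 e⁻), Tl³⁺ (Z=81, 78 e⁻), Hg²⁺ (Z=80, 78 e⁻), Au⁺ (Z=79, 78 e⁻). Ge⁴⁺ < Sn⁴⁺ (same group, 1 shell fewer); Sn⁴⁺ < Pb⁴⁺ (same group, period 5 vs 6); Pb⁴⁺ < Tl³⁺ (both 78 e⁻, Z=82>81); Tl³⁺ < Hg²⁺ (isoelectronic, higher Z=81 is smaller); Hg²⁺ < Au⁺ (both 78 e⁻, Z=80>79).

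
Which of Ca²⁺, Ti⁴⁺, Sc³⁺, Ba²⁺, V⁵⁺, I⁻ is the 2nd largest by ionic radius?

First list Z and electron count for each: V⁵⁺: 18 e⁻, Z=23, Ti⁴⁺: 18 e⁻, Z=22, Sc³⁺: 18 e⁻, Z=21, Ca²⁺: 18 e⁻, Z=20, Ba²⁺: 54 e⁻, Z=56, I⁻: 54 e⁻, Z=53. V⁵⁺ < Ti⁴⁺ (isoelectronic, higher Z=23 is smaller); Ti⁴⁺ < Sc³⁺ (both 18 e⁻, Z=22>21); Sc³⁺ < Ca²⁺ (isoelectronic, higher Z=21 is smaller); Ca²⁺ < Ba²⁺ (same group, period 4 vs 6); Ba²⁺ < I⁻ (isoelectronic, higher Z=56 is smaller).
That gives V⁵⁺ < Ti⁴⁺ < Sc³⁺ < Ca²⁺ < Ba²⁺ < I⁻. From the largest end, number 2 is Ba²⁺.

Ba²⁺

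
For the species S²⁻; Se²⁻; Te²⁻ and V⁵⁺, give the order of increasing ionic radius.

V⁵⁺ < S²⁻ < Se²⁻ < Te²⁻

First list Z and electron count for each: V⁵⁺ (Z=23, 18 e⁻), S²⁻ (Z=16, 18 e⁻), Se²⁻ (Z=34, 36 e⁻), Te²⁻ (Z=52, 54 e⁻). V⁵⁺ < S²⁻ (both 18 e⁻, Z=23>16); S²⁻ < Se²⁻ (same group, 1 shell fewer); Se²⁻ < Te²⁻ (same group, 1 shell fewer).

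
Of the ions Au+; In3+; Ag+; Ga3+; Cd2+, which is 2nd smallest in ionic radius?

First list Z and electron count for each: Ga3+ (Z=31, 28 e⁻), In3+ (Z=49, 46 e⁻), Cd2+ (Z=48, 46 e⁻), Ag+ (Z=47, 46 e⁻), Au+ (Z=79, 78 e⁻). Ga3+ < In3+ (same group, 1 shell fewer); In3+ < Cd2+ (isoelectronic, higher Z=49 is smaller); Cd2+ < Ag+ (both 46 e⁻, Z=48>47); Ag+ < Au+ (same group, period 5 vs 6).
Ordering: Ga3+ < In3+ < Cd2+ < Ag+ < Au+. The 2nd smallest is In3+.

In3+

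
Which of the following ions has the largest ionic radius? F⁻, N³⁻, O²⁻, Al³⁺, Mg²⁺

N³⁻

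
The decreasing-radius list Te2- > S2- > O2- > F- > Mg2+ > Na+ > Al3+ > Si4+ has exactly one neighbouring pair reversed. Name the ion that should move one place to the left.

Compare adjacent ions: both have 10 electrons but Z(Mg)=12 > Z(Na)=11, so Mg2+ should be the smaller of the two — yet in this decreasing list Mg2+ sits before Na+. Nothing else is reversed, so Na+ should move one place to the left.

Na+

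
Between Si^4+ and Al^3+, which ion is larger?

Isoelectronic series (10 e⁻ each). Size is set by nuclear charge: more protons means a smaller ion. Si^4+ (Z=14), Al^3+ (Z=13).

Al^3+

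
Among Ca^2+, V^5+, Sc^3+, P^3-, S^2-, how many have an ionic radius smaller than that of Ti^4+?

All of these have 18 electrons (isoelectronic). With the same electron cloud, the ion with the most protons pulls it in tightest. Nuclear charges: V^5+ (Z=23), Ti^4+ (Z=22), Sc^3+ (Z=21), Ca^2+ (Z=20), S^2- (Z=16), P^3- (Z=15). Highest Z is smallest.
Ordering all of them (including Ti^4+) by radius gives V^5+ < Ti^4+ < Sc^3+ < Ca^2+ < S^2- < P^3-. That's 1.

1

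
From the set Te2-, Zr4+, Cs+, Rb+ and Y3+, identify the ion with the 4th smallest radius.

Electron counts and nuclear charges: Zr4+ has 36 e⁻ (Z=40), Y3+ has 36 e⁻ (Z=39), Rb+ has 36 e⁻ (Z=37), Cs+ has 54 e⁻ (Z=55), Te2- has 54 e⁻ (Z=52). Zr4+ < Y3+ (both 36 e⁻, Z=40>39); Y3+ < Rb+ (both 36 e⁻, Z=39>37); Rb+ < Cs+ (same group, 1 shell fewer); Cs+ < Te2- (isoelectronic, higher Z=55 is smaller).
That gives Zr4+ < Y3+ < Rb+ < Cs+ < Te2-. From the smallest end, number 4 is Cs+.

Cs+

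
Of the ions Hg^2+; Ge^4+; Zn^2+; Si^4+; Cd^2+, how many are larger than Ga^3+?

Tabulating Z and e⁻: Si^4+: 10 e⁻, Z=14, Ge^4+: 28 e⁻, Z=32, Ga^3+: 28 e⁻, Z=31, Zn^2+: 28 e⁻, Z=30, Cd^2+: 46 e⁻, Z=48, Hg^2+: 78 e⁻, Z=80. Si^4+ < Ge^4+ (same group, period 3 vs 4); Ge^4+ < Ga^3+ (isoelectronic, higher Z=32 is smaller); Ga^3+ < Zn^2+ (both 28 e⁻, Z=31>30); Zn^2+ < Cd^2+ (same group, period 4 vs 5); Cd^2+ < Hg^2+ (same group, 1 shell fewer).
Placing each against Ga^3+: smaller — Si^4+, Ge^4+; larger — Zn^2+, Cd^2+, Hg^2+. That's 3.

3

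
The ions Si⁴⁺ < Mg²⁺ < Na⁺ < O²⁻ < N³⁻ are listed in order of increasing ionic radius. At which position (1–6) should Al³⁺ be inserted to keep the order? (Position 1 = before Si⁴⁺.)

All of these have 10 electrons (isoelectronic). With the same electron cloud, the ion with the most protons pulls it in tightest. Nuclear charges: Si⁴⁺ (Z=14), Al³⁺ (Z=13), Mg²⁺ (Z=12), Na⁺ (Z=11), O²⁻ (Z=8), N³⁻ (Z=7). Highest Z is smallest.
With Al³⁺ included the full order is Si⁴⁺ < Al³⁺ < Mg²⁺ < Na⁺ < O²⁻ < N³⁻, so it takes position 2.

2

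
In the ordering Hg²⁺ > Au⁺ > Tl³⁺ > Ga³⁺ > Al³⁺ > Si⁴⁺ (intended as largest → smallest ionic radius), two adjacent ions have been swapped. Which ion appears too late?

Au⁺

The pair Hg²⁺, Au⁺ is the wrong way round — both have 78 electrons but Z(Hg)=80 > Z(Au)=79, so Hg²⁺ should be the smaller of the two. All other adjacent pairs agree with periodic trends, so Au⁺ is the misplaced ion.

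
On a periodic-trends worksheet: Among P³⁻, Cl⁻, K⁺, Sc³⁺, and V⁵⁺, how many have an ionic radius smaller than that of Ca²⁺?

Each ion has 18 electrons. The ranking follows nuclear charge in reverse — greater Z gives a smaller radius. V⁵⁺ (Z=23), Sc³⁺ (Z=21), Ca²⁺ (Z=20), K⁺ (Z=19), Cl⁻ (Z=17), P³⁻ (Z=15).
Relative to Ca²⁺, the ions that are smaller are V⁵⁺, Sc³⁺. Count: 2.

2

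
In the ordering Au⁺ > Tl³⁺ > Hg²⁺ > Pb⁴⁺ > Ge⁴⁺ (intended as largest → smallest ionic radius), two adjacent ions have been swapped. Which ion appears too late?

Hg²⁺

Scanning neighbour by neighbour, only Tl³⁺/Hg²⁺ violates a trend: Tl³⁺ and Hg²⁺ share 78 electrons; the higher nuclear charge on Tl (Z=81) contracts it more, so Tl³⁺ < Hg²⁺. That makes Hg²⁺ the one sitting a position late relative to where it belongs.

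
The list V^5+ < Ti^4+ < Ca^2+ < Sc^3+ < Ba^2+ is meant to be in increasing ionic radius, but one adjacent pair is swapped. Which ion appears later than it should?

Compare adjacent ions: Sc^3+ and Ca^2+ share 18 electrons; the higher nuclear charge on Sc (Z=21) contracts it more, so Sc^3+ < Ca^2+ — yet in this increasing list Ca^2+ sits before Sc^3+. Nothing else is reversed, so Sc^3+ should move one place to the left.

Sc^3+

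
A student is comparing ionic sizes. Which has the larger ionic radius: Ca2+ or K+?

Isoelectronic series (18 e⁻ each). Size is set by nuclear charge: more protons means a smaller ion. Ca2+ (Z=20), K+ (Z=19).

K+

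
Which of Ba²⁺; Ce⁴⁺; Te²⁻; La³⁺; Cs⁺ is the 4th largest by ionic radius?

La³⁺

Isoelectronic series (54 e⁻ each). Size is set by nuclear charge: more protons means a smaller ion. Ce⁴⁺ (Z=58), La³⁺ (Z=57), Ba²⁺ (Z=56), Cs⁺ (Z=55), Te²⁻ (Z=52).
Full ascending order: Ce⁴⁺ < La³⁺ < Ba²⁺ < Cs⁺ < Te²⁻. Counting from the largest, position 4 is La³⁺.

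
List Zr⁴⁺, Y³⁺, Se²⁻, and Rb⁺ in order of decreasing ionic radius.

Se²⁻ > Rb⁺ > Y³⁺ > Zr⁴⁺

Each ion has 36 electrons. The ranking follows nuclear charge in reverse — greater Z gives a smaller radius. Zr⁴⁺ (Z=40), Y³⁺ (Z=39), Rb⁺ (Z=37), Se²⁻ (Z=34).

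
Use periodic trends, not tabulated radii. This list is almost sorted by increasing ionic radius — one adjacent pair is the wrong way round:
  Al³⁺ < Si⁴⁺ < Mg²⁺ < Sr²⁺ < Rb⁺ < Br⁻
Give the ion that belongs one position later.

Compare adjacent ions: Si⁴⁺ and Al³⁺ share 10 electrons; the higher nuclear charge on Si (Z=14) contracts it more, so Si⁴⁺ < Al³⁺ — yet in this increasing list Al³⁺ sits before Si⁴⁺. Nothing else is reversed, so Al³⁺ should move one place to the right.

Al³⁺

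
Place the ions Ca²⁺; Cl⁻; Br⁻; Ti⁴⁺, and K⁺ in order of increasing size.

Ti⁴⁺ < Ca²⁺ < K⁺ < Cl⁻ < Br⁻

Tabulating Z and e⁻: Ti⁴⁺: 18 e⁻, Z=22, Ca²⁺: 18 e⁻, Z=20, K⁺: 18 e⁻, Z=19, Cl⁻: 18 e⁻, Z=17, Br⁻: 36 e⁻, Z=35. Ti⁴⁺ < Ca²⁺ (isoelectronic, higher Z=22 is smaller); Ca²⁺ < K⁺ (both 18 e⁻, Z=20>19); K⁺ < Cl⁻ (both 18 e⁻, Z=19>17); Cl⁻ < Br⁻ (same group, period 3 vs 4).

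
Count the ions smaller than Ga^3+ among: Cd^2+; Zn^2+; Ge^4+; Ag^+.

1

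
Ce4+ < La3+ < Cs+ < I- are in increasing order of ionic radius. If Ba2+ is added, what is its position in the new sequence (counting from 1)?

3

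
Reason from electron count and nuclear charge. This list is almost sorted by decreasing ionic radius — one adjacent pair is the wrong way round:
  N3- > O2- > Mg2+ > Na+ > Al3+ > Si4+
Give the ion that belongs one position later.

Mg2+

Compare adjacent ions: they are isoelectronic (10 e⁻) and Mg has more protons than Na (12 vs 11), making Mg2+ smaller — yet in this decreasing list Mg2+ sits before Na+. Nothing else is reversed, so Mg2+ should move one place to the right.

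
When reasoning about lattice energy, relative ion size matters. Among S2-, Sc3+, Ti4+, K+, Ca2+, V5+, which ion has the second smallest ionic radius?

Isoelectronic series (18 e⁻ each). Size is set by nuclear charge: more protons means a smaller ion. V5+ (Z=23), Ti4+ (Z=22), Sc3+ (Z=21), Ca2+ (Z=20), K+ (Z=19), S2- (Z=16).
Full ascending order: V5+ < Ti4+ < Sc3+ < Ca2+ < K+ < S2-. Counting from the smallest, position 2 is Ti4+.

Ti4+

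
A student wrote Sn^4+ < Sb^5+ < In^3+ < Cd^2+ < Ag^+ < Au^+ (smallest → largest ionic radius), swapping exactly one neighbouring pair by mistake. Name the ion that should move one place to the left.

The pair Sn^4+, Sb^5+ is the wrong way round — both have 46 electrons but Z(Sb)=51 > Z(Sn)=50, so Sb^5+ should be the smaller of the two. All other adjacent pairs agree with periodic trends, so Sb^5+ is the misplaced ion.

Sb^5+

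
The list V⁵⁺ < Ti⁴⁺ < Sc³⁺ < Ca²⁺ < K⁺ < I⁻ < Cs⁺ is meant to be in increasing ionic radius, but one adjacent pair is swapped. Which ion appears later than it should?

Cs⁺

Compare adjacent ions: Cs⁺ and I⁻ share 54 electrons; the higher nuclear charge on Cs (Z=55) contracts it more, so Cs⁺ < I⁻ — yet in this increasing list I⁻ sits before Cs⁺. Nothing else is reversed, so Cs⁺ should move one place to the left.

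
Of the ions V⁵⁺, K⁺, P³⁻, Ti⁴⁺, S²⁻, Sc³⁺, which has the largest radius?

Each ion has 18 electrons. The ranking follows nuclear charge in reverse — greater Z gives a smaller radius. V⁵⁺ (Z=23), Ti⁴⁺ (Z=22), Sc³⁺ (Z=21), K⁺ (Z=19), S²⁻ (Z=16), P³⁻ (Z=15).

P³⁻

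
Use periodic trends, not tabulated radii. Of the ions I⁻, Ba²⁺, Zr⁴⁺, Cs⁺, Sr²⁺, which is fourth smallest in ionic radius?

Cs⁺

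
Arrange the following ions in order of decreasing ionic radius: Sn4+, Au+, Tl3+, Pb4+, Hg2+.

First list Z and electron count for each: Sn4+ has 46 e⁻ (Z=50), Pb4+ has 78 e⁻ (Z=82), Tl3+ has 78 e⁻ (Z=81), Hg2+ has 78 e⁻ (Z=80), Au+ has 78 e⁻ (Z=79). Sn4+ < Pb4+ (same group, 1 shell fewer); Pb4+ < Tl3+ (isoelectronic, higher Z=82 is smaller); Tl3+ < Hg2+ (isoelectronic, higher Z=81 is smaller); Hg2+ < Au+ (both 78 e⁻, Z=80>79).

Au+ > Hg2+ > Tl3+ > Pb4+ > Sn4+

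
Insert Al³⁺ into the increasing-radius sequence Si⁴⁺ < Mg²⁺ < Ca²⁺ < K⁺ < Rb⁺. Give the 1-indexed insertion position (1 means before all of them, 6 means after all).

2

First list Z and electron count for each: Si⁴⁺ (Z=14, 10 e⁻), Al³⁺ (Z=13, 10 e⁻), Mg²⁺ (Z=12, 10 e⁻), Ca²⁺ (Z=20, 18 e⁻), K⁺ (Z=19, 18 e⁻), Rb⁺ (Z=37, 36 e⁻). Si⁴⁺ < Al³⁺ (both 10 e⁻, Z=14>13); Al³⁺ < Mg²⁺ (isoelectronic, higher Z=13 is smaller); Mg²⁺ < Ca²⁺ (same group, period 3 vs 4); Ca²⁺ < K⁺ (both 18 e⁻, Z=20>19); K⁺ < Rb⁺ (same group, period 4 vs 5).
With Al³⁺ included the full order is Si⁴⁺ < Al³⁺ < Mg²⁺ < Ca²⁺ < K⁺ < Rb⁺, so it takes position 2.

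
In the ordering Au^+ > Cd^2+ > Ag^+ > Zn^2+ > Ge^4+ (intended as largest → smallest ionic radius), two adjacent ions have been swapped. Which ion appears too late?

Ag^+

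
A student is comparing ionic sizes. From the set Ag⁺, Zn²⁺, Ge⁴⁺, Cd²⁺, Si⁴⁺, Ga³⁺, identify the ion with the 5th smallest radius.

Cd²⁺

Si⁴⁺ (Z=14, 10 e⁻), Ge⁴⁺ (Z=32, 28 e⁻), Ga³⁺ (Z=31, 28 e⁻), Zn²⁺ (Z=30, 28 e⁻), Cd²⁺ (Z=48, 46 e⁻), Ag⁺ (Z=47, 46 e⁻). Si⁴⁺ < Ge⁴⁺ (same group, 1 shell fewer); Ge⁴⁺ < Ga³⁺ (isoelectronic, higher Z=32 is smaller); Ga³⁺ < Zn²⁺ (isoelectronic, higher Z=31 is smaller); Zn²⁺ < Cd²⁺ (same group, period 4 vs 5); Cd²⁺ < Ag⁺ (both 46 e⁻, Z=48>47).
Ordering: Si⁴⁺ < Ge⁴⁺ < Ga³⁺ < Zn²⁺ < Cd²⁺ < Ag⁺. The 5th smallest is Cd²⁺.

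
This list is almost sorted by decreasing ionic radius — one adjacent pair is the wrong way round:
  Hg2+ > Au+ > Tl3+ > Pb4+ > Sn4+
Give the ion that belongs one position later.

The pair Hg2+, Au+ is the wrong way round — Hg2+ and Au+ share 78 electrons; the higher nuclear charge on Hg (Z=80) contracts it more, so Hg2+ < Au+. All other adjacent pairs agree with periodic trends, so Hg2+ is the misplaced ion.

Hg2+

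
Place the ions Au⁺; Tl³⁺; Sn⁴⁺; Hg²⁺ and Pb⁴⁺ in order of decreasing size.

Sn⁴⁺ (Z=50, 46 e⁻), Pb⁴⁺ (Z=82, 78 e⁻), Tl³⁺ (Z=81, 78 e⁻), Hg²⁺ (Z=80, 78 e⁻), Au⁺ (Z=79, 78 e⁻). Sn⁴⁺ < Pb⁴⁺ (same group, 1 shell fewer); Pb⁴⁺ < Tl³⁺ (both 78 e⁻, Z=82>81); Tl³⁺ < Hg²⁺ (both 78 e⁻, Z=81>80); Hg²⁺ < Au⁺ (isoelectronic, higher Z=80 is smaller).

Au⁺ > Hg²⁺ > Tl³⁺ > Pb⁴⁺ > Sn⁴⁺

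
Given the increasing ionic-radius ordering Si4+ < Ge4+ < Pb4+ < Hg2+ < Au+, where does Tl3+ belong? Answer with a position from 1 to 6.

First list Z and electron count for each: Si4+ (Z=14, 10 e⁻), Ge4+ (Z=32, 28 e⁻), Pb4+ (Z=82, 78 e⁻), Tl3+ (Z=81, 78 e⁻), Hg2+ (Z=80, 78 e⁻), Au+ (Z=79, 78 e⁻). Si4+ < Ge4+ (same group, period 3 vs 4); Ge4+ < Pb4+ (same group, period 4 vs 6); Pb4+ < Tl3+ (both 78 e⁻, Z=82>81); Tl3+ < Hg2+ (both 78 e⁻, Z=81>80); Hg2+ < Au+ (isoelectronic, higher Z=80 is smaller).
Merged order: Si4+ < Ge4+ < Pb4+ < Tl3+ < Hg2+ < Au+ — Tl3+ is number 4.

4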